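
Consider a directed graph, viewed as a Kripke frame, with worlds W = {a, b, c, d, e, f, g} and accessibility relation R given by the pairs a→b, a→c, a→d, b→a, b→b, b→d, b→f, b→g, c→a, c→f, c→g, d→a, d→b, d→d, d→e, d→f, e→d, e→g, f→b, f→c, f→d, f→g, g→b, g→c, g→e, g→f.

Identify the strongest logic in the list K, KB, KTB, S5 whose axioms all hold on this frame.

Symmetric (axiom B): yes — every pair in R has its reverse in R.
Reflexive (axiom T): no — a is not related to itself.
Euclidean (axiom 5): no — a R b and a R c, but not b R c.
So F validates K, KB; KTB would additionally require R to be reflexive. The strongest is KB.

KB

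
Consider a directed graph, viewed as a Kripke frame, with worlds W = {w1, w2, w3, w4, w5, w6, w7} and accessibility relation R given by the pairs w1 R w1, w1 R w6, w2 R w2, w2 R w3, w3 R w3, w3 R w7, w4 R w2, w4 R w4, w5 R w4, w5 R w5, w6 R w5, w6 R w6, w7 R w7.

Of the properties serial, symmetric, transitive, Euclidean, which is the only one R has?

serial

Serial: yes — every world has a successor (e.g. w1 R w1).
Symmetric: no — w1 R w6 but not w6 R w1.
Transitive: no — w1 R w6 and w6 R w5, but not w1 R w5.
Euclidean: no — w1 R w6 and w1 R w1, but not w6 R w1.
Only serial holds.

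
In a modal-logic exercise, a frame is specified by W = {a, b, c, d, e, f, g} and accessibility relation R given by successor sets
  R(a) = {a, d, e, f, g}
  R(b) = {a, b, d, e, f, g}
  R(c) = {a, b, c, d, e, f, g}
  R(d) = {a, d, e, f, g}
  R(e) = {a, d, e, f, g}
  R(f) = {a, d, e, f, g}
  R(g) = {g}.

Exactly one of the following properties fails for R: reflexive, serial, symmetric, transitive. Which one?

symmetric

Reflexive: yes — every world is R-related to itself.
Serial: yes — every world has a successor (e.g. a R a).
Symmetric: no — a R g but not g R a.
Transitive: yes — every two-step R-path is closed by a direct edge.
Only symmetric fails.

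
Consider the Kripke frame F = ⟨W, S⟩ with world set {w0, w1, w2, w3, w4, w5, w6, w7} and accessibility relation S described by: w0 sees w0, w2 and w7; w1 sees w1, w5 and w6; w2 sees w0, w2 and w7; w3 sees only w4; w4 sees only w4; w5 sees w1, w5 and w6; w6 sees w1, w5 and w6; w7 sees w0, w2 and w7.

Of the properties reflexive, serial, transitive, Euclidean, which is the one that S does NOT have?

reflexive

Reflexive: no — w3 is not related to itself.
Serial: yes — every world has a successor (e.g. w0 S w0).
Transitive: yes — every two-step S-path is closed by a direct edge.
Euclidean: yes — any two successors of a common world are S-related.
Only reflexive fails.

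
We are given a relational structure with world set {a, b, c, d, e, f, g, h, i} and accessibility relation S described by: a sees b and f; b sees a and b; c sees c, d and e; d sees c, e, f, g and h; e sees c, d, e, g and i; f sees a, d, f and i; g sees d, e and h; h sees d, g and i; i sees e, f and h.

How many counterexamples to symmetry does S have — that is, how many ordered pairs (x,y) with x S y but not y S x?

S is symmetric; there are no such tuples.

0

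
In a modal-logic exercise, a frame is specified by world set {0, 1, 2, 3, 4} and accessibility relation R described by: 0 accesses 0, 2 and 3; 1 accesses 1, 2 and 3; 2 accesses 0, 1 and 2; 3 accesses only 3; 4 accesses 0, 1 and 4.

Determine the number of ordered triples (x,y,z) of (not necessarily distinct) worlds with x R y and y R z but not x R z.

Enumerating: (0,2,1), (1,2,0), (2,0,3), (2,1,3), (4,0,2), (4,0,3), (4,1,2), (4,1,3).

8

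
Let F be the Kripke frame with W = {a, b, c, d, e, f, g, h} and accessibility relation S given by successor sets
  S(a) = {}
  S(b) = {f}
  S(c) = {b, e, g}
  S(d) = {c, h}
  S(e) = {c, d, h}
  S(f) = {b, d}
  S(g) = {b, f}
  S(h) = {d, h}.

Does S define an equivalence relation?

Reflexive: no — a is not related to itself.
Symmetric: no — c S b but not b S c.
Transitive: no — b S f and f S d, but not b S d.
So S is not an equivalence relation.

No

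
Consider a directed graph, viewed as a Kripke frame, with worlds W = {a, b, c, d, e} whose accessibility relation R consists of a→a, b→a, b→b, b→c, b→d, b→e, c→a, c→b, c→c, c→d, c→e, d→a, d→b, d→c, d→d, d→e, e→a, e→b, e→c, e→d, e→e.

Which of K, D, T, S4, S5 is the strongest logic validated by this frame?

S4

Serial (axiom D): yes — every world has a successor (e.g. a R a).
Reflexive (axiom T): yes — every world is R-related to itself.
Transitive (axiom 4): yes — every two-step R-path is closed by a direct edge.
Euclidean (axiom 5): no — b R a and b R c, but not a R c.
So F validates K, D, T, S4; S5 would additionally require R to be Euclidean. The strongest is S4.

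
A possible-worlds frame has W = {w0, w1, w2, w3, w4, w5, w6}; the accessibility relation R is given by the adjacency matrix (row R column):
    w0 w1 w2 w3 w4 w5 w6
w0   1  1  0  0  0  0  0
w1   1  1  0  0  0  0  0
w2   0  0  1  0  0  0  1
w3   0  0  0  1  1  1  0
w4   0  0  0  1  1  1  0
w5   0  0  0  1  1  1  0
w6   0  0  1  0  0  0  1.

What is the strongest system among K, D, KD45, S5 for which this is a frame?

S5

Serial (axiom D): yes — every world has a successor (e.g. w0 R w0).
Euclidean (axiom 5): yes — any two successors of a common world are R-related.
Transitive (axiom 4): yes — every two-step R-path is closed by a direct edge.
Reflexive (axiom T): yes — every world is R-related to itself.
So F validates K, D, KD45, S5. The strongest is S5.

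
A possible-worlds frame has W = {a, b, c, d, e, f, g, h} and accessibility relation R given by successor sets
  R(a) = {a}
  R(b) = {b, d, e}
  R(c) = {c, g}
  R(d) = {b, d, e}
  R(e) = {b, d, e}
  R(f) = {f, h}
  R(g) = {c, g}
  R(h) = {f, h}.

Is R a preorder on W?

Reflexive: yes — every world is R-related to itself.
Transitive: yes — every two-step R-path is closed by a direct edge.
So R is a preorder.

Yes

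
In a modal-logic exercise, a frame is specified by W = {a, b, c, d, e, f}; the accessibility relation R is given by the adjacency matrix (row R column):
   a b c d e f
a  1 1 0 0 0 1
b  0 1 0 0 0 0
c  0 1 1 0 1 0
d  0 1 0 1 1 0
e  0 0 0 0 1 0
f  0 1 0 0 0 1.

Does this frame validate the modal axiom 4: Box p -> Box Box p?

Yes

By correspondence theory, 4 is valid on a frame iff R is transitive.
Transitive: yes — every two-step R-path is closed by a direct edge.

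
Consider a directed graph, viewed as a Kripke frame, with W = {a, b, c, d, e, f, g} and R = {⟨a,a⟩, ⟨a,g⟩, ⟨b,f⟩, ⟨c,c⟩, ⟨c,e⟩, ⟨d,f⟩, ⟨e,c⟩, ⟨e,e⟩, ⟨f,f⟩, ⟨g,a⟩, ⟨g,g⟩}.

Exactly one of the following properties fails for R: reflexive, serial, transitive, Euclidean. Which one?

Reflexive: no — b is not related to itself.
Serial: yes — every world has a successor (e.g. a R a).
Transitive: yes — every two-step R-path is closed by a direct edge.
Euclidean: yes — any two successors of a common world are R-related.
Only reflexive fails.

reflexive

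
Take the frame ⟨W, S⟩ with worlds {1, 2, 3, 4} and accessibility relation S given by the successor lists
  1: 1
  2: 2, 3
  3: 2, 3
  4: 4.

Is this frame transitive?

Yes

Transitive: yes — every two-step S-path is closed by a direct edge.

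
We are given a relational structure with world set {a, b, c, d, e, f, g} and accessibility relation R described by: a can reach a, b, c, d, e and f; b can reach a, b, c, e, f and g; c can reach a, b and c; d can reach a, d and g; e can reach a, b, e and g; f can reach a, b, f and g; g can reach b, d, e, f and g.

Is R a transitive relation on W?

Transitive: no — a R b and b R g, but not a R g.

No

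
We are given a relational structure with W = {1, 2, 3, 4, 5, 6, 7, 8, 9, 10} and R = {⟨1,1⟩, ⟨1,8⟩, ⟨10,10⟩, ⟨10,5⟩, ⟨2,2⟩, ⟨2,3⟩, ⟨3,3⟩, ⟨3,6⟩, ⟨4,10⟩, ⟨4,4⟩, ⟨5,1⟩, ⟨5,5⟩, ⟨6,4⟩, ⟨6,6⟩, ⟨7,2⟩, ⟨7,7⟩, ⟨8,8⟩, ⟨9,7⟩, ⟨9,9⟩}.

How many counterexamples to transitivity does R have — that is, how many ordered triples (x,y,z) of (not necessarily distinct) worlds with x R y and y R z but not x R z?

8

Enumerating: (10,5,1), (2,3,6), (3,6,4), (4,10,5), (5,1,8), (6,4,10), (7,2,3), (9,7,2).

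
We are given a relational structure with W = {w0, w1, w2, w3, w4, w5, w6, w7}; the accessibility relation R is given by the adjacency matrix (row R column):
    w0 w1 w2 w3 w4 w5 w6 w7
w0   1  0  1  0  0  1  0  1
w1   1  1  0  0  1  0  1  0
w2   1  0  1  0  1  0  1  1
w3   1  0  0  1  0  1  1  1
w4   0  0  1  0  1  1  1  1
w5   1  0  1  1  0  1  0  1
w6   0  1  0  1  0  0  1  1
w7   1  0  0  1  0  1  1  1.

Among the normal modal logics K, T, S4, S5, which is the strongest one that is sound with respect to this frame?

T

Reflexive (axiom T): yes — every world is R-related to itself.
Transitive (axiom 4): no — w0 R w2 and w2 R w4, but not w0 R w4.
Euclidean (axiom 5): no — w0 R w2 and w0 R w5, but not w2 R w5.
So F validates K, T; S4 would additionally require R to be transitive. The strongest is T.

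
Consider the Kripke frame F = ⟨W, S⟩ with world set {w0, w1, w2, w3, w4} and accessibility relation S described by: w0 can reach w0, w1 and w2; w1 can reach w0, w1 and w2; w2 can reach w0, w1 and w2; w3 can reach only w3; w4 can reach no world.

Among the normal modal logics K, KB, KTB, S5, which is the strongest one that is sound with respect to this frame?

KB

Symmetric (axiom B): yes — every pair in S has its reverse in S.
Reflexive (axiom T): no — w4 is not related to itself.
Euclidean (axiom 5): yes — any two successors of a common world are S-related.
So F validates K, KB; KTB would additionally require S to be reflexive. The strongest is KB.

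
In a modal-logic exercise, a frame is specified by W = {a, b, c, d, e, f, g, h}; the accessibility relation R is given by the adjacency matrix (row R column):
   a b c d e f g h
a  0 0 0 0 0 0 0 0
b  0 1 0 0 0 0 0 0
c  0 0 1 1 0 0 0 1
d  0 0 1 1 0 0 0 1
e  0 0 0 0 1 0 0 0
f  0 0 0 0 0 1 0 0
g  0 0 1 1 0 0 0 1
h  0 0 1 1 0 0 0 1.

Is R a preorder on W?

Reflexive: no — a is not related to itself.
Transitive: yes — every two-step R-path is closed by a direct edge.
So R is not a preorder.

No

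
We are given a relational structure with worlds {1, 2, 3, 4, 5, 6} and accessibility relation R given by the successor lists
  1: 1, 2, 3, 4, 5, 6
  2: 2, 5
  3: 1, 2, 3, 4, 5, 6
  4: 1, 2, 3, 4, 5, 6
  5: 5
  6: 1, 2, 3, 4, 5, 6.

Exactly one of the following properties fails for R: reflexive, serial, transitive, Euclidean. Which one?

Reflexive: yes — every world is R-related to itself.
Serial: yes — every world has a successor (e.g. 1 R 1).
Transitive: yes — every two-step R-path is closed by a direct edge.
Euclidean: no — 1 R 2 and 1 R 3, but not 2 R 3.
Only Euclidean fails.

Euclidean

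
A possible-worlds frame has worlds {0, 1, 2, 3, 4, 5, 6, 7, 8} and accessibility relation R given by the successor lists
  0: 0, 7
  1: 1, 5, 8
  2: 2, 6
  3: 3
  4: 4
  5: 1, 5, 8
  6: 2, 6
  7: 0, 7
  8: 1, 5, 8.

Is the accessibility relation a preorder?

Yes

Reflexive: yes — every world is R-related to itself.
Transitive: yes — every two-step R-path is closed by a direct edge.
So R is a preorder.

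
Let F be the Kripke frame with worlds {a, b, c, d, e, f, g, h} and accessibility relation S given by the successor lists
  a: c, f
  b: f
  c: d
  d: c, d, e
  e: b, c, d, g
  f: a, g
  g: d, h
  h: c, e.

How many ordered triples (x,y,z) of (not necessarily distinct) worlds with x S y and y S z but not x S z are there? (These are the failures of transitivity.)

24

Enumerating: (a,c,d), (a,f,a), (a,f,g), (b,f,a), (b,f,g), (c,d,c), (c,d,e), (d,e,b), (d,e,g), (e,b,f), (e,d,e), (e,g,h), … and 12 more.
Total: 24.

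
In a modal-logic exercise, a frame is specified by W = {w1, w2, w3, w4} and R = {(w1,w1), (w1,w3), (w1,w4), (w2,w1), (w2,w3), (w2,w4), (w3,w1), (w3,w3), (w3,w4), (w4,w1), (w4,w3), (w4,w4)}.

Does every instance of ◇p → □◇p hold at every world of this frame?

The schema 5 characterises exactly the Euclidean frames.
Euclidean: yes — any two successors of a common world are R-related.

Yes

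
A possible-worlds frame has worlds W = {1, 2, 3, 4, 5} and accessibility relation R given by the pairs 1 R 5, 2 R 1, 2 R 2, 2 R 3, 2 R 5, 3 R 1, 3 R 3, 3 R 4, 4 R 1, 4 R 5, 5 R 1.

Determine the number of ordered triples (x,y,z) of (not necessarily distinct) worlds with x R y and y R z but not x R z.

Enumerating: (1,5,1), (2,3,4), (3,1,5), (3,4,5), (5,1,5).

5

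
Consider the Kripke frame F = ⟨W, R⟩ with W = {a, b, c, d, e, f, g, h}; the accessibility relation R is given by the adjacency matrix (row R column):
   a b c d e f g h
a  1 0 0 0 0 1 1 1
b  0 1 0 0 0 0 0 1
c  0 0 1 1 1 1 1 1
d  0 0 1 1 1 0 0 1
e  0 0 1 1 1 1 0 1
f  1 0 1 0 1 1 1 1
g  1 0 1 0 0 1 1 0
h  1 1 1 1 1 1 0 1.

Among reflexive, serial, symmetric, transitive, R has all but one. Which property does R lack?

Reflexive: yes — every world is R-related to itself.
Serial: yes — every world has a successor (e.g. a R a).
Symmetric: yes — every pair in R has its reverse in R.
Transitive: no — a R f and f R c, but not a R c.
Only transitive fails.

transitive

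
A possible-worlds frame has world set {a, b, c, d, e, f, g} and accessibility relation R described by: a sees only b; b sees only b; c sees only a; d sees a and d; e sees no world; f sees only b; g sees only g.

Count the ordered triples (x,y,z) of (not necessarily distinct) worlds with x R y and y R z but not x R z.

2

Enumerating: (c,a,b), (d,a,b).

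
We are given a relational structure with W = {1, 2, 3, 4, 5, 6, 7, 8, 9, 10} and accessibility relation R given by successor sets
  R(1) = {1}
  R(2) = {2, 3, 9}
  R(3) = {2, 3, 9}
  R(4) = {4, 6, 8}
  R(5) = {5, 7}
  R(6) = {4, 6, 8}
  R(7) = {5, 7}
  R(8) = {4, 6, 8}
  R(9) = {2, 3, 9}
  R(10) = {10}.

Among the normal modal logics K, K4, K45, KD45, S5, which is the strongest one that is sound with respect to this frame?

S5

Transitive (axiom 4): yes — every two-step R-path is closed by a direct edge.
Euclidean (axiom 5): yes — any two successors of a common world are R-related.
Serial (axiom D): yes — every world has a successor (e.g. 1 R 1).
Reflexive (axiom T): yes — every world is R-related to itself.
So F validates K, K4, K45, KD45, S5. The strongest is S5.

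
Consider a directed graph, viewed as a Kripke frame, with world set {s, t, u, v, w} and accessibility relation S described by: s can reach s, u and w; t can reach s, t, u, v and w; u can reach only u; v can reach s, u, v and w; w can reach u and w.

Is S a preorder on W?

Yes

Reflexive: yes — every world is S-related to itself.
Transitive: yes — every two-step S-path is closed by a direct edge.
So S is a preorder.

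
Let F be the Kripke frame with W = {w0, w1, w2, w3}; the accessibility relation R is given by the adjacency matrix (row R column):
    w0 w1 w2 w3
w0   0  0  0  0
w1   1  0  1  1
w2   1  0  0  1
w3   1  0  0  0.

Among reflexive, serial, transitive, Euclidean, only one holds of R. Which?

Reflexive: no — w0 is not related to itself.
Serial: no — w0 has no R-successor.
Transitive: yes — every two-step R-path is closed by a direct edge.
Euclidean: no — w1 R w0 and w1 R w2, but not w0 R w2.
Only transitive holds.

transitive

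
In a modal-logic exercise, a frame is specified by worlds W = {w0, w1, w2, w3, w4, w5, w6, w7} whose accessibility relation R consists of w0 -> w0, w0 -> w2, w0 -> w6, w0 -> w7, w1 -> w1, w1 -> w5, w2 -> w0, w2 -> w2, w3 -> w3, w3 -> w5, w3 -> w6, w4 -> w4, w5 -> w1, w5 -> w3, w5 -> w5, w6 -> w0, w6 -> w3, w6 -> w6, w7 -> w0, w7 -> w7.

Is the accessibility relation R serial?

Serial: yes — every world has a successor (e.g. w0 R w0).

Yes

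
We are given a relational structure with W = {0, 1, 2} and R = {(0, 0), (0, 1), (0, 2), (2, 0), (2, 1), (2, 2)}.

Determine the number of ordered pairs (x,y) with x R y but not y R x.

Enumerating: (0,1), (2,1).

2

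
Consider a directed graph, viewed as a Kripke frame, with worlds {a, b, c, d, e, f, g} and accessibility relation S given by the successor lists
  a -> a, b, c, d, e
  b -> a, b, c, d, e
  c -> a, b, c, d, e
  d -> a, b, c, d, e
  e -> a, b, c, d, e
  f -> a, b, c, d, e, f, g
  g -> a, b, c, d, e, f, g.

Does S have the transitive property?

Transitive: yes — every two-step S-path is closed by a direct edge.

Yes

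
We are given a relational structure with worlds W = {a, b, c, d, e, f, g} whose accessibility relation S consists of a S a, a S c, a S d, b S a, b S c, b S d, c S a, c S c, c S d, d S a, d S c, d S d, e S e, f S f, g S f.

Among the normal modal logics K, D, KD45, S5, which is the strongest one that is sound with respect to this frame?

Serial (axiom D): yes — every world has a successor (e.g. a S a).
Euclidean (axiom 5): yes — any two successors of a common world are S-related.
Transitive (axiom 4): yes — every two-step S-path is closed by a direct edge.
Reflexive (axiom T): no — b is not related to itself.
So F validates K, D, KD45; S5 would additionally require S to be reflexive. The strongest is KD45.

KD45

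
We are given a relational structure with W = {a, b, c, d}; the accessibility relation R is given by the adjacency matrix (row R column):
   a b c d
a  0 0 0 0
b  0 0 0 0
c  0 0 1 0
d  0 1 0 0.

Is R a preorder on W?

No

Reflexive: no — a is not related to itself.
Transitive: yes — every two-step R-path is closed by a direct edge.
So R is not a preorder.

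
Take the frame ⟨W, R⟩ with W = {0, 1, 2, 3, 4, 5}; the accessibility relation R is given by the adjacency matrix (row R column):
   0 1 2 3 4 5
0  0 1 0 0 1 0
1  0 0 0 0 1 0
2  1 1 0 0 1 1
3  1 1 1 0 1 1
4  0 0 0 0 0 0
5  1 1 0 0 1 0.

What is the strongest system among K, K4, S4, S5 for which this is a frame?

K4

Transitive (axiom 4): yes — every two-step R-path is closed by a direct edge.
Reflexive (axiom T): no — 0 is not related to itself.
Euclidean (axiom 5): no — 0 R 4 and 0 R 1, but not 4 R 1.
So F validates K, K4; S4 would additionally require R to be reflexive. The strongest is K4.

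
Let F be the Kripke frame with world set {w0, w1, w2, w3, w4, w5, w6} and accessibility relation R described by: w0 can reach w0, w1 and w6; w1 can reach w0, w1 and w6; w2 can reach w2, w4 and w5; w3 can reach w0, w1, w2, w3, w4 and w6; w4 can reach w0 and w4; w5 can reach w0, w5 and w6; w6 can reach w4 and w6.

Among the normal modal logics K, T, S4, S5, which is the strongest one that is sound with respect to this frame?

T

Reflexive (axiom T): yes — every world is R-related to itself.
Transitive (axiom 4): no — w0 R w6 and w6 R w4, but not w0 R w4.
Euclidean (axiom 5): no — w0 R w6 and w0 R w1, but not w6 R w1.
So F validates K, T; S4 would additionally require R to be transitive. The strongest is T.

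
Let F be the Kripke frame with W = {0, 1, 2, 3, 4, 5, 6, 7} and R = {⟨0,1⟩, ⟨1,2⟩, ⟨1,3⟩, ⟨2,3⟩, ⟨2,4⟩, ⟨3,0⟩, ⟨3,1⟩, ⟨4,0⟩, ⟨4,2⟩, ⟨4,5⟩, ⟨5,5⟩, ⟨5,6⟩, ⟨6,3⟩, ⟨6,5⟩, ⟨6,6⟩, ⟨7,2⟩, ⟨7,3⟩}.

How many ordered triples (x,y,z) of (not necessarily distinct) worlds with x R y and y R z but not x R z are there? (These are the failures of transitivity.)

22

Enumerating: (0,1,2), (0,1,3), (1,2,4), (1,3,0), (1,3,1), (2,3,0), (2,3,1), (2,4,0), (2,4,2), (2,4,5), (3,1,2), (3,1,3), … and 10 more.
Total: 22.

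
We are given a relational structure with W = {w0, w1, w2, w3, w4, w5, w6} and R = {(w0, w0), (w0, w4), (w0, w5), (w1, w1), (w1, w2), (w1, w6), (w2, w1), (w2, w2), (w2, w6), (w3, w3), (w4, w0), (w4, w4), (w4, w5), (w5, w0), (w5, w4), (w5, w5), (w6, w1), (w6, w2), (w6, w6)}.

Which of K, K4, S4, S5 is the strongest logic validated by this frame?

Transitive (axiom 4): yes — every two-step R-path is closed by a direct edge.
Reflexive (axiom T): yes — every world is R-related to itself.
Euclidean (axiom 5): yes — any two successors of a common world are R-related.
So F validates K, K4, S4, S5. The strongest is S5.

S5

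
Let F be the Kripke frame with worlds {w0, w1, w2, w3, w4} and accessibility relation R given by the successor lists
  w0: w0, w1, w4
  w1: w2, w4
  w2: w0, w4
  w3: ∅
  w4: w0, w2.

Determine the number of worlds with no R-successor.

Enumerating: w3.

1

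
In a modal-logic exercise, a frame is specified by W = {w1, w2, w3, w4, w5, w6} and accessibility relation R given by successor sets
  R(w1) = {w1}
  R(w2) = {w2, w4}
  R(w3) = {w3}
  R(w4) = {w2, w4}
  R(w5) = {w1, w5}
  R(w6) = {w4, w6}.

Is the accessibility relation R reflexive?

Reflexive: yes — every world is R-related to itself.

Yes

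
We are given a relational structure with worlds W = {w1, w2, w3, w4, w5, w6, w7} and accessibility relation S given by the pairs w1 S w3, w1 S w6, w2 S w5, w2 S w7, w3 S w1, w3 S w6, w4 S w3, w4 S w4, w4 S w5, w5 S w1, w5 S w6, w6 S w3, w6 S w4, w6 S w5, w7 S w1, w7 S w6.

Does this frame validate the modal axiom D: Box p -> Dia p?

The schema D characterises exactly the serial frames.
Serial: yes — every world has a successor (e.g. w1 S w3).

Yes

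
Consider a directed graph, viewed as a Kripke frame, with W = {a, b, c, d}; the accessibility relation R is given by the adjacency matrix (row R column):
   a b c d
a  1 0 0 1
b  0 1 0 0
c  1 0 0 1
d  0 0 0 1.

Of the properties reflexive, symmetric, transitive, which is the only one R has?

Reflexive: no — c is not related to itself.
Symmetric: no — a R d but not d R a.
Transitive: yes — every two-step R-path is closed by a direct edge.
Only transitive holds.

transitive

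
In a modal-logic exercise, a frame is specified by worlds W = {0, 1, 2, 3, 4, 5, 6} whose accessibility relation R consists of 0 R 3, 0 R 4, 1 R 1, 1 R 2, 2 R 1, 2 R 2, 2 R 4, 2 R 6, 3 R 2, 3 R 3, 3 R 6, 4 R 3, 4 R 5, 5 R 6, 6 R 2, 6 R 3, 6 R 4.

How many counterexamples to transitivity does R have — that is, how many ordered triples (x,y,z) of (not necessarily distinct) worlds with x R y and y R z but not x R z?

Enumerating: (0,3,2), (0,3,6), (0,4,5), (1,2,4), (1,2,6), (2,4,3), (2,4,5), (2,6,3), (3,2,1), (3,2,4), (3,6,4), (4,3,2), … and 9 more.
Total: 21.

21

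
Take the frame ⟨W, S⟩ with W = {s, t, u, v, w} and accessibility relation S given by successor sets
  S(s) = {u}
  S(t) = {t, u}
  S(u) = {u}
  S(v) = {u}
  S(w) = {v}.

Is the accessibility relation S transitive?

Transitive: no — w S v and v S u, but not w S u.

No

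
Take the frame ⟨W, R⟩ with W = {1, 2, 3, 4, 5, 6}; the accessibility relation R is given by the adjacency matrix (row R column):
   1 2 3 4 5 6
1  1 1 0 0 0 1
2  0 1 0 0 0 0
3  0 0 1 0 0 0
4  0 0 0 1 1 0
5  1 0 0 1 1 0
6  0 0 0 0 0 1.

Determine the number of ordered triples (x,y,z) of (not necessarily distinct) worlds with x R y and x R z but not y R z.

7

Enumerating: (1,2,1), (1,2,6), (1,6,1), (1,6,2), (5,1,4), (5,1,5), (5,4,1).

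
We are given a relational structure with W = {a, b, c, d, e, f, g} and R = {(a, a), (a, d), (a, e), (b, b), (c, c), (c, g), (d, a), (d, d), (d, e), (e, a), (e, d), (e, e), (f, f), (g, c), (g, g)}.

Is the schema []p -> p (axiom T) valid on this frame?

Yes

Axiom T corresponds to the accessibility relation being reflexive.
Reflexive: yes — every world is R-related to itself.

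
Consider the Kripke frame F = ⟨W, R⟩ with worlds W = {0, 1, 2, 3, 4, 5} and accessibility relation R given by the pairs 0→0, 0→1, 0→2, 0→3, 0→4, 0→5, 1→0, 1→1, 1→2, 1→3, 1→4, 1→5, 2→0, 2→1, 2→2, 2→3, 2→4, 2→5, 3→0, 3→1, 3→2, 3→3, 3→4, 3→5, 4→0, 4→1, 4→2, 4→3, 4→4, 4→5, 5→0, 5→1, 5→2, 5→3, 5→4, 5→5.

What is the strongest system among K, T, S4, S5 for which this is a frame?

S5

Reflexive (axiom T): yes — every world is R-related to itself.
Transitive (axiom 4): yes — every two-step R-path is closed by a direct edge.
Euclidean (axiom 5): yes — any two successors of a common world are R-related.
So F validates K, T, S4, S5. The strongest is S5.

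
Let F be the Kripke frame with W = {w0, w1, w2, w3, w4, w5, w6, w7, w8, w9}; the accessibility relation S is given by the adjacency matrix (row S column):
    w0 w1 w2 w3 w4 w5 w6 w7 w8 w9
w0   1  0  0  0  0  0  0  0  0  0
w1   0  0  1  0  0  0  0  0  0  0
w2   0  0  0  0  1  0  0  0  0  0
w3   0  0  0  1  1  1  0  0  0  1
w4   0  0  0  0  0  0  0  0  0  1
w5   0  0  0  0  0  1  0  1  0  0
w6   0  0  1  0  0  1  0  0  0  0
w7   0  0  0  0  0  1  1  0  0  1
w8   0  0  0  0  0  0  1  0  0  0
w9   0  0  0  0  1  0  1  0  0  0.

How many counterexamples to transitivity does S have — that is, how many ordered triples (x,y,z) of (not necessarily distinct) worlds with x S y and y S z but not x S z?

18

Enumerating: (w1,w2,w4), (w2,w4,w9), (w3,w5,w7), (w3,w9,w6), (w4,w9,w4), (w4,w9,w6), (w5,w7,w6), (w5,w7,w9), (w6,w2,w4), (w6,w5,w7), (w7,w5,w7), (w7,w6,w2), (w7,w9,w4), (w8,w6,w2), (w8,w6,w5), (w9,w4,w9), (w9,w6,w2), (w9,w6,w5).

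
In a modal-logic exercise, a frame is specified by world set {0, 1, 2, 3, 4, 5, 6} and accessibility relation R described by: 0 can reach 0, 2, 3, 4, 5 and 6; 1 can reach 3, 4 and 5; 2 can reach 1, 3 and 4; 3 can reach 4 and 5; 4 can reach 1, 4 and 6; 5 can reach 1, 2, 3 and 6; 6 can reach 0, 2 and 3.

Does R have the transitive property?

Transitive: no — 0 R 2 and 2 R 1, but not 0 R 1.

No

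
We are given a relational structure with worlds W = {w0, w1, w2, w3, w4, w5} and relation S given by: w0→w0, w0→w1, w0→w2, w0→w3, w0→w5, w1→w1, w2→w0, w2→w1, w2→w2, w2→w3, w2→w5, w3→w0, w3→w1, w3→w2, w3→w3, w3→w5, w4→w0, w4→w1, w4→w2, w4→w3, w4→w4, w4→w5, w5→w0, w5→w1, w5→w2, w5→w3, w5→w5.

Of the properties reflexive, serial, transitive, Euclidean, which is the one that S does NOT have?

Reflexive: yes — every world is S-related to itself.
Serial: yes — every world has a successor (e.g. w0 S w0).
Transitive: yes — every two-step S-path is closed by a direct edge.
Euclidean: no — w0 S w1 and w0 S w2, but not w1 S w2.
Only Euclidean fails.

Euclidean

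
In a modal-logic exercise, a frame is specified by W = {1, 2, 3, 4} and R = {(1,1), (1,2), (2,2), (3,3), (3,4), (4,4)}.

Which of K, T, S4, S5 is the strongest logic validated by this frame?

S4

Reflexive (axiom T): yes — every world is R-related to itself.
Transitive (axiom 4): yes — every two-step R-path is closed by a direct edge.
Euclidean (axiom 5): no — 1 R 2 and 1 R 1, but not 2 R 1.
So F validates K, T, S4; S5 would additionally require R to be Euclidean. The strongest is S4.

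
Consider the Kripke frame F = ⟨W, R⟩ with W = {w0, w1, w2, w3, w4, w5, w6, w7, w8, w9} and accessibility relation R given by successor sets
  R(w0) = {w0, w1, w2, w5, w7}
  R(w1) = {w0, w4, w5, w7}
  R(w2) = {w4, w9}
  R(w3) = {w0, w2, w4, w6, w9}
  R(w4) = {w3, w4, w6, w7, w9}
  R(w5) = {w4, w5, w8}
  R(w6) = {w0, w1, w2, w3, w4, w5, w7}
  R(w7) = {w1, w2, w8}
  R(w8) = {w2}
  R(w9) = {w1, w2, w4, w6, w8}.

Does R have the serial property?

Serial: yes — every world has a successor (e.g. w0 R w0).

Yes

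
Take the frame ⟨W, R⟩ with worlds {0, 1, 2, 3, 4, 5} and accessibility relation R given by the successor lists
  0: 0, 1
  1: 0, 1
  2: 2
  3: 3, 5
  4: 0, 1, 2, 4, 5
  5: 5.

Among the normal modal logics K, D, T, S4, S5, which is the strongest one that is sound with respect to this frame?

Serial (axiom D): yes — every world has a successor (e.g. 0 R 0).
Reflexive (axiom T): yes — every world is R-related to itself.
Transitive (axiom 4): yes — every two-step R-path is closed by a direct edge.
Euclidean (axiom 5): no — 4 R 0 and 4 R 2, but not 0 R 2.
So F validates K, D, T, S4; S5 would additionally require R to be Euclidean. The strongest is S4.

S4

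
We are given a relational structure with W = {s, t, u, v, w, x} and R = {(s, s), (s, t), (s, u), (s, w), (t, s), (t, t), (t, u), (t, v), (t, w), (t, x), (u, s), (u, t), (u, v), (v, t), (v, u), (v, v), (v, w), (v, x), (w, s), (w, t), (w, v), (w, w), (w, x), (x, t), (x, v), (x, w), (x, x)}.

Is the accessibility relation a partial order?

No

Reflexive: no — u is not related to itself.
Transitive: no — s R t and t R v, but not s R v.
Antisymmetric: no — s R t and t R s with s ≠ t.
So R is not a partial order.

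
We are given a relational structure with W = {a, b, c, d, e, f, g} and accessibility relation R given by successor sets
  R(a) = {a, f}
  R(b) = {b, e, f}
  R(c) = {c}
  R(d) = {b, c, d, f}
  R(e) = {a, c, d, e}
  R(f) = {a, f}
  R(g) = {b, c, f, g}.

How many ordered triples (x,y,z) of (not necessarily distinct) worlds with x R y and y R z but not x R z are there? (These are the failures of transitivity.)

11

Enumerating: (b,e,a), (b,e,c), (b,e,d), (b,f,a), (d,b,e), (d,f,a), (e,a,f), (e,d,b), (e,d,f), (g,b,e), (g,f,a).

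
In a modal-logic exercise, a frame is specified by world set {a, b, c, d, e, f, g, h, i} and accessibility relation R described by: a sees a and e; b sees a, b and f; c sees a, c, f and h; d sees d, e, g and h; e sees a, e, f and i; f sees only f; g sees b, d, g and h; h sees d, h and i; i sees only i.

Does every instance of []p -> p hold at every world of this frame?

The schema T characterises exactly the reflexive frames.
Reflexive: yes — every world is R-related to itself.

Yes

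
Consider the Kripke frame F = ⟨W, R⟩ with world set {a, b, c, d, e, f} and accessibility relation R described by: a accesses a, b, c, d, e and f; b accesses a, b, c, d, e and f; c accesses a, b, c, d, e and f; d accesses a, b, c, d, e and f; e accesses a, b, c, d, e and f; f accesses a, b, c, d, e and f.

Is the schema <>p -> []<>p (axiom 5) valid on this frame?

Axiom 5 corresponds to the accessibility relation being Euclidean.
Euclidean: yes — any two successors of a common world are R-related.

Yes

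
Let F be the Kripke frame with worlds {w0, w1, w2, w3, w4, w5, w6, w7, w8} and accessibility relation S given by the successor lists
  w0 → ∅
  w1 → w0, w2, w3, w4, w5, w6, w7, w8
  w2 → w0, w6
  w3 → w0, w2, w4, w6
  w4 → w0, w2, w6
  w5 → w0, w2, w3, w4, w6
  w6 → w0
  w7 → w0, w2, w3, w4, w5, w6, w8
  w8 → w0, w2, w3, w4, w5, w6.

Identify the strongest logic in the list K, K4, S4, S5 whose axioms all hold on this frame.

K4

Transitive (axiom 4): yes — every two-step S-path is closed by a direct edge.
Reflexive (axiom T): no — w0 is not related to itself.
Euclidean (axiom 5): no — w1 S w0 and w1 S w2, but not w0 S w2.
So F validates K, K4; S4 would additionally require S to be reflexive. The strongest is K4.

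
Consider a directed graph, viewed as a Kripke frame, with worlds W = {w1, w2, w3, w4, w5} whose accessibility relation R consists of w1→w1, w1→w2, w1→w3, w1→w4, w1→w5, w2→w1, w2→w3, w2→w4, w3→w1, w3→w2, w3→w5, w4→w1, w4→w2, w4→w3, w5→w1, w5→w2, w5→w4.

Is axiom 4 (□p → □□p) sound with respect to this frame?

No

The schema 4 characterises exactly the transitive frames.
Transitive: no — w2 R w1 and w1 R w5, but not w2 R w5.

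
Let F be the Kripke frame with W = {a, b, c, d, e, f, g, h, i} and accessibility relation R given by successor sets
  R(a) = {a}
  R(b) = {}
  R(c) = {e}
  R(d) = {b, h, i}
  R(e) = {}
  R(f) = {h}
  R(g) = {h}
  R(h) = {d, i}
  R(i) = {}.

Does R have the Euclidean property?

Euclidean: no — d R b and d R h, but not b R h.

No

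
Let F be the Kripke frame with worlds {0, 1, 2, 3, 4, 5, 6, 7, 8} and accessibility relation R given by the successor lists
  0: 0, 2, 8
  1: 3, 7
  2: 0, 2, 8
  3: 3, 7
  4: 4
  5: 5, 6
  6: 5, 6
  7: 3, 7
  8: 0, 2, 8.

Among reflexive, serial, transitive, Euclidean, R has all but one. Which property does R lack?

Reflexive: no — 1 is not related to itself.
Serial: yes — every world has a successor (e.g. 0 R 0).
Transitive: yes — every two-step R-path is closed by a direct edge.
Euclidean: yes — any two successors of a common world are R-related.
Only reflexive fails.

reflexive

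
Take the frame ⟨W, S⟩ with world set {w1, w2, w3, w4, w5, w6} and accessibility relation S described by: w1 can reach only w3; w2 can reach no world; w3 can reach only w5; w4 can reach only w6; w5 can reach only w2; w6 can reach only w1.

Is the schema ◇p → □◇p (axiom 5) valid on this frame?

No

The schema 5 characterises exactly the Euclidean frames.
Euclidean: no — w1 S w3 and w1 S w3, but not w3 S w3.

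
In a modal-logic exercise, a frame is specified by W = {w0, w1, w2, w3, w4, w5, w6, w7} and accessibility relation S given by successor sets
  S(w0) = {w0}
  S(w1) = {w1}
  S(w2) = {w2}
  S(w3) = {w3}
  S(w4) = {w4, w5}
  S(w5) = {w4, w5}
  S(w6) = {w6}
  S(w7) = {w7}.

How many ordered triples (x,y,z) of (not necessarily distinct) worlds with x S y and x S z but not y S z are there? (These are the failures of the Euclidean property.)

0

S is Euclidean; there are no such tuples.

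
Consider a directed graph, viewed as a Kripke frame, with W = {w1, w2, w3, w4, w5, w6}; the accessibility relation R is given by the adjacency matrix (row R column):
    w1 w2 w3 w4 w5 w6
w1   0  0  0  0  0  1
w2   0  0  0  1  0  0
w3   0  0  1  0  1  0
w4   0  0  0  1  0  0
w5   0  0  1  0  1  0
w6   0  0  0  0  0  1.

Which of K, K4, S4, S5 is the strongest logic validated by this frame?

Transitive (axiom 4): yes — every two-step R-path is closed by a direct edge.
Reflexive (axiom T): no — w1 is not related to itself.
Euclidean (axiom 5): yes — any two successors of a common world are R-related.
So F validates K, K4; S4 would additionally require R to be reflexive. The strongest is K4.

K4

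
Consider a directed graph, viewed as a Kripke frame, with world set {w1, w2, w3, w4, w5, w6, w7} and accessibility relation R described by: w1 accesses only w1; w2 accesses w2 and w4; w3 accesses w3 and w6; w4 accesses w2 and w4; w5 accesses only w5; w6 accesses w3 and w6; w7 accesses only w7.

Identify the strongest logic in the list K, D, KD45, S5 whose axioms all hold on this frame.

Serial (axiom D): yes — every world has a successor (e.g. w1 R w1).
Euclidean (axiom 5): yes — any two successors of a common world are R-related.
Transitive (axiom 4): yes — every two-step R-path is closed by a direct edge.
Reflexive (axiom T): yes — every world is R-related to itself.
So F validates K, D, KD45, S5. The strongest is S5.

S5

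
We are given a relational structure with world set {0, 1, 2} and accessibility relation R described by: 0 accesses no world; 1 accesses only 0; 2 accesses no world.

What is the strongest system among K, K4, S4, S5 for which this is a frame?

K4

Transitive (axiom 4): yes — every two-step R-path is closed by a direct edge.
Reflexive (axiom T): no — 0 is not related to itself.
Euclidean (axiom 5): no — 1 R 0 and 1 R 0, but not 0 R 0.
So F validates K, K4; S4 would additionally require R to be reflexive. The strongest is K4.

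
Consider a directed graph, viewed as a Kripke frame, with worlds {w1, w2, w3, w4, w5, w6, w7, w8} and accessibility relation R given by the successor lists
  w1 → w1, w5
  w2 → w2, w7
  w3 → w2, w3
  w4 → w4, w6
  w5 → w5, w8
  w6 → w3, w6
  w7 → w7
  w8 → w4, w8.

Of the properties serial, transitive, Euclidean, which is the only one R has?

Serial: yes — every world has a successor (e.g. w1 R w1).
Transitive: no — w1 R w5 and w5 R w8, but not w1 R w8.
Euclidean: no — w1 R w5 and w1 R w1, but not w5 R w1.
Only serial holds.

serial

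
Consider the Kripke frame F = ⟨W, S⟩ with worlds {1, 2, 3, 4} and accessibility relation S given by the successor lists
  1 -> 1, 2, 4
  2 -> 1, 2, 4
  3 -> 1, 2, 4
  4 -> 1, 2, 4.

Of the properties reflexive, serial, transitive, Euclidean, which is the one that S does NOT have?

reflexive

Reflexive: no — 3 is not related to itself.
Serial: yes — every world has a successor (e.g. 1 S 1).
Transitive: yes — every two-step S-path is closed by a direct edge.
Euclidean: yes — any two successors of a common world are S-related.
Only reflexive fails.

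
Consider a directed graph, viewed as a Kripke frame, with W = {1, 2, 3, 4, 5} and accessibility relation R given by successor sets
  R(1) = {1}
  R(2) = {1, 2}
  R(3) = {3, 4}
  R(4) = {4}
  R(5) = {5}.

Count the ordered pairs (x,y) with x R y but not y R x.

Enumerating: (2,1), (3,4).

2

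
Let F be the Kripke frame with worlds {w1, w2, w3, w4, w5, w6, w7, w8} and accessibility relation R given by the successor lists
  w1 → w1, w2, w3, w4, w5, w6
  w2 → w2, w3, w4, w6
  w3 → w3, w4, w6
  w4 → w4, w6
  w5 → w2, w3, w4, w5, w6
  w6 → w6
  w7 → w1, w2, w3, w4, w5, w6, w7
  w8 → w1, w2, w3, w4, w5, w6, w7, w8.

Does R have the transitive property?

Yes

Transitive: yes — every two-step R-path is closed by a direct edge.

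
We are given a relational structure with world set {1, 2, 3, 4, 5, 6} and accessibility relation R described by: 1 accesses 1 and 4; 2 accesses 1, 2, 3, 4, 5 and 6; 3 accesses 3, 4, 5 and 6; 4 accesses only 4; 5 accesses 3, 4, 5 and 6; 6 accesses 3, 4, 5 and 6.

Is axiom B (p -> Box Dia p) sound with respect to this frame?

No

The schema B characterises exactly the symmetric frames.
Symmetric: no — 1 R 4 but not 4 R 1.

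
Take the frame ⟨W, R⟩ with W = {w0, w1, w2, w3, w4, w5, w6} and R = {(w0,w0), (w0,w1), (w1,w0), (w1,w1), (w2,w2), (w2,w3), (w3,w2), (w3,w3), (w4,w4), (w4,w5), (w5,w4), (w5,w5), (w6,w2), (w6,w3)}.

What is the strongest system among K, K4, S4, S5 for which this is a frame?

K4

Transitive (axiom 4): yes — every two-step R-path is closed by a direct edge.
Reflexive (axiom T): no — w6 is not related to itself.
Euclidean (axiom 5): yes — any two successors of a common world are R-related.
So F validates K, K4; S4 would additionally require R to be reflexive. The strongest is K4.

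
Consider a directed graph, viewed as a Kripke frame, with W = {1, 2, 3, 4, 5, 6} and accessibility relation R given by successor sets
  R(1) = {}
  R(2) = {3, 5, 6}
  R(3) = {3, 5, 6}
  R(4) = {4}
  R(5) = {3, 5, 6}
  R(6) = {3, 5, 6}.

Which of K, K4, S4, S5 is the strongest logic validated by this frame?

Transitive (axiom 4): yes — every two-step R-path is closed by a direct edge.
Reflexive (axiom T): no — 1 is not related to itself.
Euclidean (axiom 5): yes — any two successors of a common world are R-related.
So F validates K, K4; S4 would additionally require R to be reflexive. The strongest is K4.

K4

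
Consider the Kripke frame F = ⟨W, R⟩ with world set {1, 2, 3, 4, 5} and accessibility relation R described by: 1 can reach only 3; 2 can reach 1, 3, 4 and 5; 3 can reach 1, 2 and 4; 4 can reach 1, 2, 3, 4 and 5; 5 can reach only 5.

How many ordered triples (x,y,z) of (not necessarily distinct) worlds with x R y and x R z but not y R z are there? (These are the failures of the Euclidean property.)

Enumerating: (1,3,3), (2,1,1), (2,1,4), (2,1,5), (2,3,3), (2,3,5), (2,5,1), (2,5,3), (2,5,4), (3,1,1), (3,1,2), (3,1,4), … and 12 more.
Total: 24.

24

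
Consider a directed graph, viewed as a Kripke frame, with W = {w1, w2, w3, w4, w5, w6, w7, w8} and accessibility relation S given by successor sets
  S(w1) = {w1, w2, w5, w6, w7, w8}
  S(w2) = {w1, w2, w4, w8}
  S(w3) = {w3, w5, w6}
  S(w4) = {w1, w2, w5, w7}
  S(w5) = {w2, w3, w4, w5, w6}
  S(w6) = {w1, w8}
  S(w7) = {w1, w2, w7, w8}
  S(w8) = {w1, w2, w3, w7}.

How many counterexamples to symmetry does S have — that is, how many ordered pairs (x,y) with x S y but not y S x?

Enumerating: (w1,w5), (w3,w6), (w4,w1), (w4,w7), (w5,w2), (w5,w6), (w6,w8), (w7,w2), (w8,w3).

9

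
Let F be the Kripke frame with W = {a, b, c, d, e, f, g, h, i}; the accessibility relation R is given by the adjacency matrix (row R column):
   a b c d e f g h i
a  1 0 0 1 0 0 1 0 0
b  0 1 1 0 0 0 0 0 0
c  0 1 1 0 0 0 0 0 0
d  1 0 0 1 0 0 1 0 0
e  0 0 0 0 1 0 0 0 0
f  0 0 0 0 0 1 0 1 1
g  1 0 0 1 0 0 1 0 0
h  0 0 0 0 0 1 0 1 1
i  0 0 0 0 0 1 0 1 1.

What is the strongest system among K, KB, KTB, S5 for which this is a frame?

Symmetric (axiom B): yes — every pair in R has its reverse in R.
Reflexive (axiom T): yes — every world is R-related to itself.
Euclidean (axiom 5): yes — any two successors of a common world are R-related.
So F validates K, KB, KTB, S5. The strongest is S5.

S5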